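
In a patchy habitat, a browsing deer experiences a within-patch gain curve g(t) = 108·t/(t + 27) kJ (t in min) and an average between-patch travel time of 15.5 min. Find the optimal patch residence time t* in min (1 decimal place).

20.5 min

By the marginal value theorem, leave when the instantaneous gain rate g'(t) equals the habitat-wide average g(t)/(T + t).
g'(t) = 108·27/(t + 27)². Setting 108·27/(t+27)² = 108t/[(t+27)(15.5+t)] gives 27(15.5+t) = t(t+27), so t² = 27×15.5 = 418.5.
t* = √418.5 = 20.46 min.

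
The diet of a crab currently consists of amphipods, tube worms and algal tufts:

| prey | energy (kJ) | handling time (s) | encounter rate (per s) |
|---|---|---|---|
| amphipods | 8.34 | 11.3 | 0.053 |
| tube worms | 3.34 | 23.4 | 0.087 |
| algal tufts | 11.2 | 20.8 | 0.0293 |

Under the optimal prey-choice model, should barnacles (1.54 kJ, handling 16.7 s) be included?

Intake rate on the current diet: R = (0.053×8.34 + 0.087×3.34 + 0.0293×11.2) / (1 + 0.053×11.3 + 0.087×23.4 + 0.0293×20.8) = 1.061/4.244 = 0.2499 kJ/s.
barnacles: E/h = 1.54/16.7 = 0.09222 kJ/s.
Since 0.09222 < R, time spent handling barnacles is better spent searching.

No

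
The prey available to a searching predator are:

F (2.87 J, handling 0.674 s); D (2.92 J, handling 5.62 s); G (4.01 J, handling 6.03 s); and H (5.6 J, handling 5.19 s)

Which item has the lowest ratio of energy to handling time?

D

In descending order of E/h:
F: 2.87/0.674 = 4.26 J/s
H: 5.6/5.19 = 1.08 J/s
G: 4.01/6.03 = 0.665 J/s
D: 2.92/5.62 = 0.52 J/s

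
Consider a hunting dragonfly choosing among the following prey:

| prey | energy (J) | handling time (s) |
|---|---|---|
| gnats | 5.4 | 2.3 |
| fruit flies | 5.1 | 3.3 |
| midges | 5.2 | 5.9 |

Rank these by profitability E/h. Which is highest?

gnats

Profitability E/h (J/s): gnats = 5.4/2.3 = 2.35, fruit flies = 5.1/3.3 = 1.55, midges = 5.2/5.9 = 0.881.
Ranked: gnats > fruit flies > midges.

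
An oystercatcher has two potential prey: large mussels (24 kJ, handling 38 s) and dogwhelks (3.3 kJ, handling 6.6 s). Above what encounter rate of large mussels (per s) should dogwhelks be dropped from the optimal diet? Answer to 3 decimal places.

At the threshold, the rate on large mussels alone equals the profitability of dogwhelks: λ·24/(1 + λ·38) = 3.3/6.6 = 0.5.
Rearranging, λ(24 − 0.5×38) = 0.5, so λ = 0.5/5 = 0.1 per s.

0.100 per s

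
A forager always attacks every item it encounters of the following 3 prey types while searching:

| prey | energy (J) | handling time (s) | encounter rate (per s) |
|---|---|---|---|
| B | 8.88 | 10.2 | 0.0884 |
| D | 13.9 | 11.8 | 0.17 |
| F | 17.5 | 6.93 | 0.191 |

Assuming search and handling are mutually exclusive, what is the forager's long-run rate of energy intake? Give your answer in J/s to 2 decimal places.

Energy encountered per unit search time: 0.0884×8.88 + 0.17×13.9 + 0.191×17.5 = 6.49 J/s.
Handling time per unit search time: 0.0884×10.2 + 0.17×11.8 + 0.191×6.93 = 4.231.
Rate = 6.49/(1 + 4.231) = 1.241 J/s.

1.24 J/s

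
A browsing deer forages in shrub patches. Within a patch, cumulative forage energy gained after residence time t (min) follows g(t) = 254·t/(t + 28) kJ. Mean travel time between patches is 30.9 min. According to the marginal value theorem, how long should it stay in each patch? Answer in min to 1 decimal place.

29.4 min

By the marginal value theorem, leave when the instantaneous gain rate g'(t) equals the habitat-wide average g(t)/(T + t).
g'(t) = 254·28/(t + 28)². Setting 254·28/(t+28)² = 254t/[(t+28)(30.9+t)] gives 28(30.9+t) = t(t+28), so t² = 28×30.9 = 865.2.
t* = √865.2 = 29.41 min.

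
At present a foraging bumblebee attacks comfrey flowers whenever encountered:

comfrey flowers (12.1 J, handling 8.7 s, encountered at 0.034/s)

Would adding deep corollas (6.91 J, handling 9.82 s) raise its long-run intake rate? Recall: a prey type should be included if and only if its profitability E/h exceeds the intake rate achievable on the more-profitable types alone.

On comfrey flowers alone, R = ΣλE/(1+Σλh) = 0.4114/1.296 = 0.3175 J/s.
deep corollas: E/h = 6.91/9.82 = 0.7037 J/s.
Since 0.7037 > R, including deep corollas increases the long-run rate.

Yes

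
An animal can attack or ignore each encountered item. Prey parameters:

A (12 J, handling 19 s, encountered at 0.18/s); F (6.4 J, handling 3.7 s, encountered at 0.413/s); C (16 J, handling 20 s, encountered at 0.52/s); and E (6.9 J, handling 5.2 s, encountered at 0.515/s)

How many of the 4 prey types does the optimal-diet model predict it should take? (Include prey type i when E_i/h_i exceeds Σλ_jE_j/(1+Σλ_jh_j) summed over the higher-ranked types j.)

Profitabilities (E/h, J/s): F 1.73, E 1.33, C 0.8, A 0.632. Add prey in this order while the next type's profitability exceeds the intake rate on those already taken.
Rate on top 1: 1.046. E: 1.33 > 1.046 → include.
Rate on top 2: 1.19. C: 0.8 < 1.19 → exclude; stop.
Optimal diet: F, E — 2 of 4 types.

2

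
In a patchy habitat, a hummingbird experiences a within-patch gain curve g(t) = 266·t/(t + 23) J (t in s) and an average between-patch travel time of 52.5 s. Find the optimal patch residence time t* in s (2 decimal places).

34.75 s

Optimal t* satisfies g'(t*) = g(t*)/(T + t*).
g'(t) = 266·23/(t + 23)². Setting 266·23/(t+23)² = 266t/[(t+23)(52.5+t)] gives 23(52.5+t) = t(t+23), so t² = 23×52.5 = 1208.
t* = √1208 = 34.75 s.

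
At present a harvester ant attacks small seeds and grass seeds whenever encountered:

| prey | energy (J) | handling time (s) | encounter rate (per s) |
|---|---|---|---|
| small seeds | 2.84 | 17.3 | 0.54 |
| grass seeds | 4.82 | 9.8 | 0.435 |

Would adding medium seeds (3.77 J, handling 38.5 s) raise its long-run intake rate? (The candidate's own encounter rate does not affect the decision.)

No

Intake rate on the current diet: R = (0.54×2.84 + 0.435×4.82) / (1 + 0.54×17.3 + 0.435×9.8) = 3.63/14.61 = 0.2486 J/s.
Profitability of medium seeds: 3.77/38.5 = 0.09792 J/s.
Since 0.09792 < R, time spent handling medium seeds is better spent searching.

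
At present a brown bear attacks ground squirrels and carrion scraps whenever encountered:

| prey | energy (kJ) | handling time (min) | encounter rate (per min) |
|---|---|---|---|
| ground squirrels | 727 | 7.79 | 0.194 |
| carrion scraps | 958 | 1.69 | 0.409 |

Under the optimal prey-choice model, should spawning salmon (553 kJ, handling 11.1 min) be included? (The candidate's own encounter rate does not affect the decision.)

On ground squirrels and carrion scraps alone, R = ΣλE/(1+Σλh) = 532.9/3.202 = 166.4 kJ/min.
Profitability of spawning salmon: 553/11.1 = 49.82 kJ/min.
Since 49.82 < R, time spent handling spawning salmon is better spent searching.

No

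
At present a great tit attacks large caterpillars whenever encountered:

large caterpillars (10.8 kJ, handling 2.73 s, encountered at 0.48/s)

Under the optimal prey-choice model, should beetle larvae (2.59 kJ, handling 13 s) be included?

Intake rate on the current diet: R = (0.48×10.8) / (1 + 0.48×2.73) = 5.184/2.31 = 2.244 kJ/s.
Profitability of beetle larvae: 2.59/13 = 0.1992 kJ/s.
0.1992 < 2.244, so adding beetle larvae would lower the average — exclude it.

No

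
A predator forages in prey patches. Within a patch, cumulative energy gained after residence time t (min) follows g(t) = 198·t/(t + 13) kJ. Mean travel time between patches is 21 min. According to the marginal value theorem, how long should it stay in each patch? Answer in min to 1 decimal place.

16.5 min

By the marginal value theorem, leave when the instantaneous gain rate g'(t) equals the habitat-wide average g(t)/(T + t).
g'(t) = 198·13/(t + 13)². Setting 198·13/(t+13)² = 198t/[(t+13)(21+t)] gives 13(21+t) = t(t+13), so t² = 13×21 = 273.
t* = √273 = 16.52 min.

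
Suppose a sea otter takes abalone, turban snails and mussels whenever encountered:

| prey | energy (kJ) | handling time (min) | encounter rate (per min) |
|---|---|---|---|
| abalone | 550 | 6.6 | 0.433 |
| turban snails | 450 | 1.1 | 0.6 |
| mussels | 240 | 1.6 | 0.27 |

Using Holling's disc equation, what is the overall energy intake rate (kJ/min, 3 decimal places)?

115.752 kJ/min

R = (0.433×550 + 0.6×450 + 0.27×240) / (1 + 0.433×6.6 + 0.6×1.1 + 0.27×1.6) = 573/4.95 = 115.8 kJ/min.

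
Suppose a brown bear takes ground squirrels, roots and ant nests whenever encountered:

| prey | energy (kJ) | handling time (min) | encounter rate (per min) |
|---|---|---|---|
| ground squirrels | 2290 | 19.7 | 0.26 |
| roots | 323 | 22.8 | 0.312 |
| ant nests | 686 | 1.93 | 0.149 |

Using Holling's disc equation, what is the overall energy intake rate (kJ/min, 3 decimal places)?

59.039 kJ/min

R = Σλ_iE_i / (1 + Σλ_ih_i)
Numerator: 0.26×2290 + 0.312×323 + 0.149×686 = 798.4
Denominator: 1 + 0.26×19.7 + 0.312×22.8 + 0.149×1.93 = 13.52
R = 798.4/13.52 = 59.04 kJ/min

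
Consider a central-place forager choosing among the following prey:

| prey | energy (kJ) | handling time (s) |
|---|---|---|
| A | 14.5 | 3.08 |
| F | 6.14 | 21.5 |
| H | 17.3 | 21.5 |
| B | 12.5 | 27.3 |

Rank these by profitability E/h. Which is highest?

A

Profitability E/h (kJ/s): A = 14.5/3.08 = 4.71, F = 6.14/21.5 = 0.286, H = 17.3/21.5 = 0.805, B = 12.5/27.3 = 0.458.
Ranked: A > H > B > F.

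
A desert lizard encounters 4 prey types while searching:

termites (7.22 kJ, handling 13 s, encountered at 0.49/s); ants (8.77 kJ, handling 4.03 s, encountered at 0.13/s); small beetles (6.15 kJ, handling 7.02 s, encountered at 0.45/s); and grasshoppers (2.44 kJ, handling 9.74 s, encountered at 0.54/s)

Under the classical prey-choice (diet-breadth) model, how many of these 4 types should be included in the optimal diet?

Profitabilities (E/h, kJ/s): ants 2.18, small beetles 0.876, termites 0.555, grasshoppers 0.251. Add prey in this order while the next type's profitability exceeds the intake rate on those already taken.
Rate on top 1: 0.7481. small beetles: 0.876 > 0.7481 → include.
Rate on top 2: 0.8344. termites: 0.555 < 0.8344 → exclude; stop.
Optimal diet: ants, small beetles — 2 of 4 types.

2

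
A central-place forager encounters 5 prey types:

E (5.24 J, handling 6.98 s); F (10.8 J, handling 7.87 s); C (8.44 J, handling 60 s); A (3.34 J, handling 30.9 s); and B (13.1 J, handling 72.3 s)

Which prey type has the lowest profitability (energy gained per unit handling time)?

A

In descending order of E/h:
F: 10.8/7.87 = 1.37 J/s
E: 5.24/6.98 = 0.751 J/s
B: 13.1/72.3 = 0.181 J/s
C: 8.44/60 = 0.141 J/s
A: 3.34/30.9 = 0.108 J/s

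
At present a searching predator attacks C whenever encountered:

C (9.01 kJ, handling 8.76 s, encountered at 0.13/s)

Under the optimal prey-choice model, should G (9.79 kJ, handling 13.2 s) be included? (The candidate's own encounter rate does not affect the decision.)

Yes

Current rate: (0.13×9.01)/(1 + 0.13×8.76) = 0.5476 kJ/s.
G: E/h = 9.79/13.2 = 0.7417 kJ/s.
0.7417 > 0.5476, so adding G raises the average — include it.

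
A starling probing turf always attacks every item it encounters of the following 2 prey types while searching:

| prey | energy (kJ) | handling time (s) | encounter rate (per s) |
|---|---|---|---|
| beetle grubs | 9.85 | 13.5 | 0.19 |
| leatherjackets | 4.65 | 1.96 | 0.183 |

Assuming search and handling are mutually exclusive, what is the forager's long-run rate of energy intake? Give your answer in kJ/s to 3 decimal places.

0.694 kJ/s

Energy encountered per unit search time: 0.19×9.85 + 0.183×4.65 = 2.722 kJ/s.
Handling time per unit search time: 0.19×13.5 + 0.183×1.96 = 2.924.
Rate = 2.722/(1 + 2.924) = 0.6939 kJ/s.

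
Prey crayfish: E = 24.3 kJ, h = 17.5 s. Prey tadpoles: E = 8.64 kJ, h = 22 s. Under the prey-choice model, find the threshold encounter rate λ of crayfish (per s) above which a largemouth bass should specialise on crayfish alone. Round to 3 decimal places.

Drop tadpoles once their profitability E₂/h₂ falls below the rate achievable on crayfish alone: E₂/h₂ = λE₁/(1 + λh₁).
Solve for λ: λE₁h₂ = E₂(1 + λh₁) → λ(E₁h₂ − E₂h₁) = E₂ → λ = E₂/(E₁h₂ − E₂h₁).
λ = 8.64/(24.3×22 − 8.64×17.5) = 8.64/383.4 = 0.02254 per s.

0.023 per s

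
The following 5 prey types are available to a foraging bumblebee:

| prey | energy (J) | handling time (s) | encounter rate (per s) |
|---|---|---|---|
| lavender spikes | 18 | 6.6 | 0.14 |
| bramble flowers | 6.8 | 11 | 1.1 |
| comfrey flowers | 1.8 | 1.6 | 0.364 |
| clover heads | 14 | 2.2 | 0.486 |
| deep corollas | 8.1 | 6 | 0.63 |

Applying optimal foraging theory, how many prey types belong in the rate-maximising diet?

1

E/h in descending order: clover heads 6.36, lavender spikes 2.73, deep corollas 1.35, comfrey flowers 1.12, bramble flowers 0.618 J/s. The optimal diet is the largest prefix of this list for which every included type satisfies E_i/h_i > R on the types above it.
Rate on top 1: 3.288. lavender spikes: 2.73 < 3.288 → exclude; stop.
Optimal diet: clover heads — 1 of 5 types.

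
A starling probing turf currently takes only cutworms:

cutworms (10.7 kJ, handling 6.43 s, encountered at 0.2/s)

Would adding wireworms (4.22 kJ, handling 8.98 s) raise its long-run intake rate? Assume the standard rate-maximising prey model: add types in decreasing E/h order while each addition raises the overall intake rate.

No

Intake rate on the current diet: R = (0.2×10.7) / (1 + 0.2×6.43) = 2.14/2.286 = 0.9361 kJ/s.
Profitability of wireworms: 4.22/8.98 = 0.4699 kJ/s.
Since 0.4699 < R, time spent handling wireworms is better spent searching.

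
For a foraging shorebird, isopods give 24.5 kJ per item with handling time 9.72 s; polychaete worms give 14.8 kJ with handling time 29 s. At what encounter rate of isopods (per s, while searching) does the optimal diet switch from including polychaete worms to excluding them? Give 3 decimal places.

Drop polychaete worms once their profitability E₂/h₂ falls below the rate achievable on isopods alone: E₂/h₂ = λE₁/(1 + λh₁).
Solve for λ: λE₁h₂ = E₂(1 + λh₁) → λ(E₁h₂ − E₂h₁) = E₂ → λ = E₂/(E₁h₂ − E₂h₁).
λ = 14.8/(24.5×29 − 14.8×9.72) = 14.8/566.6 = 0.02612 per s.

0.026 per s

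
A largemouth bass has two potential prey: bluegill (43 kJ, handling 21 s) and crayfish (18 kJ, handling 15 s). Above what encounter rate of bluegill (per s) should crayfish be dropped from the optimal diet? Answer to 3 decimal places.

Drop crayfish once their profitability E₂/h₂ falls below the rate achievable on bluegill alone: E₂/h₂ = λE₁/(1 + λh₁).
Solve for λ: λE₁h₂ = E₂(1 + λh₁) → λ(E₁h₂ − E₂h₁) = E₂ → λ = E₂/(E₁h₂ − E₂h₁).
λ = 18/(43×15 − 18×21) = 18/267 = 0.06742 per s.

0.067 per s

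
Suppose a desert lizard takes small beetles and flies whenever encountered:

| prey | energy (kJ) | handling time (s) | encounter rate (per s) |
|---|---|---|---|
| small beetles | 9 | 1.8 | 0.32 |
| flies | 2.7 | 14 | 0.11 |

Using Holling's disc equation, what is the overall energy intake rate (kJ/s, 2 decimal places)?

Energy encountered per unit search time: 0.32×9 + 0.11×2.7 = 3.177 kJ/s.
Handling time per unit search time: 0.32×1.8 + 0.11×14 = 2.116.
Rate = 3.177/(1 + 2.116) = 1.02 kJ/s.

1.02 kJ/s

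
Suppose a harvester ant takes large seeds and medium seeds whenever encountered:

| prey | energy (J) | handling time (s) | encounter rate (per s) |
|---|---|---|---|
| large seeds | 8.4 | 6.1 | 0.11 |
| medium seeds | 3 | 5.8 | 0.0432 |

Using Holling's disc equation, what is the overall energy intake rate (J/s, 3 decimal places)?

0.548 J/s

R = (0.11×8.4 + 0.0432×3) / (1 + 0.11×6.1 + 0.0432×5.8) = 1.054/1.922 = 0.5483 J/s.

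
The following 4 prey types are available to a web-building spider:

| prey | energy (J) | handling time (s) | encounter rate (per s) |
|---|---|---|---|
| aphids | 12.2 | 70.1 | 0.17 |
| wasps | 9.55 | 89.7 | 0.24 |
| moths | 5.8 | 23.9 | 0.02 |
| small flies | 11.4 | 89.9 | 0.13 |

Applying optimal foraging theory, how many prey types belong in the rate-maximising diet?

2

Rank by E/h (J/s): moths 0.243, aphids 0.174, small flies 0.127, wasps 0.106. Include each in turn until the next type's E/h falls below the running intake rate.
Rate on top 1: 0.07848. aphids: 0.174 > 0.07848 → include.
Rate on top 2: 0.1635. small flies: 0.127 < 0.1635 → exclude; stop.
Optimal diet: moths, aphids — 2 of 4 types.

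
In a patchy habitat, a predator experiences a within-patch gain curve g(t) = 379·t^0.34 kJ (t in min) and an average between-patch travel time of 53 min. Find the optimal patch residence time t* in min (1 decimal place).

Optimal t* satisfies g'(t*) = g(t*)/(T + t*).
g'(t) = 0.34·379·t^-0.66. Setting 0.34·379·t^-0.66 = 379·t^0.34/(53+t) gives 0.34(53+t) = t, so 0.66·t = 0.34×53.
t* = 0.34×53/0.66 = 27.3 min.

27.3 min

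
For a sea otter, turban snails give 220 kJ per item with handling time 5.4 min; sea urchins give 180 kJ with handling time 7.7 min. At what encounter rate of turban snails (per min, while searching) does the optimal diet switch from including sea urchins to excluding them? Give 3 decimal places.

0.249 per min

At the threshold, the rate on turban snails alone equals the profitability of sea urchins: λ·220/(1 + λ·5.4) = 180/7.7 = 23.38.
Rearranging, λ(220 − 23.38×5.4) = 23.38, so λ = 23.38/93.77 = 0.2493 per min.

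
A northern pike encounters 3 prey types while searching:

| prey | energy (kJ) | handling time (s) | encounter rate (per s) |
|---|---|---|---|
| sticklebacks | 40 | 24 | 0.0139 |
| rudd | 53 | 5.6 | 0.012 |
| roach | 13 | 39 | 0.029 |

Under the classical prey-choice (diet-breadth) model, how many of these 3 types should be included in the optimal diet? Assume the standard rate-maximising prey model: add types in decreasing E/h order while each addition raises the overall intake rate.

Rank by E/h (kJ/s): rudd 9.46, sticklebacks 1.67, roach 0.333. Include each in turn until the next type's E/h falls below the running intake rate.
Rate on top 1: 0.596. sticklebacks: 1.67 > 0.596 → include.
Rate on top 2: 0.8509. roach: 0.333 < 0.8509 → exclude; stop.
Optimal diet: rudd, sticklebacks — 2 of 3 types.

2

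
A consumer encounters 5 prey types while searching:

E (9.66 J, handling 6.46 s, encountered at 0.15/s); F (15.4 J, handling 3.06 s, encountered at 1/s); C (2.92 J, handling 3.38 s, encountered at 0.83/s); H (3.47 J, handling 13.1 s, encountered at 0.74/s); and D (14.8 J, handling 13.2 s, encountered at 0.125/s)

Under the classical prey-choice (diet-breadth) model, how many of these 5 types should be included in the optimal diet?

Profitabilities (E/h, J/s): F 5.03, E 1.5, D 1.12, C 0.864, H 0.265. Add prey in this order while the next type's profitability exceeds the intake rate on those already taken.
Rate on top 1: 3.793. E: 1.5 < 3.793 → exclude; stop.
Optimal diet: F — 1 of 5 types.

1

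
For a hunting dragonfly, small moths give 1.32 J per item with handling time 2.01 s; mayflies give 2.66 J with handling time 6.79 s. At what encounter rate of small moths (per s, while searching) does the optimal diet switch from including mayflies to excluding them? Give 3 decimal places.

0.736 per s

The zero-one rule: include mayflies iff E₂/h₂ > λE₁/(1+λh₁). Equality gives the switch point.
λE₁h₂ = E₂ + λE₂h₁ ⇒ λ = E₂/(E₁h₂ − E₂h₁) = 2.66/(8.963 − 5.347) = 0.7356 per s.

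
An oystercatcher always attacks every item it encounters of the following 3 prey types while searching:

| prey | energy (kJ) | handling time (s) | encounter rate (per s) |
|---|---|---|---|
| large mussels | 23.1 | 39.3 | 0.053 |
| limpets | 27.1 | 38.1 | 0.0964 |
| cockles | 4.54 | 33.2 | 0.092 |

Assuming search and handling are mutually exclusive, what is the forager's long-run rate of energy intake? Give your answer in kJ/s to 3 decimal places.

0.434 kJ/s

Energy encountered per unit search time: 0.053×23.1 + 0.0964×27.1 + 0.092×4.54 = 4.254 kJ/s.
Handling time per unit search time: 0.053×39.3 + 0.0964×38.1 + 0.092×33.2 = 8.81.
Rate = 4.254/(1 + 8.81) = 0.4337 kJ/s.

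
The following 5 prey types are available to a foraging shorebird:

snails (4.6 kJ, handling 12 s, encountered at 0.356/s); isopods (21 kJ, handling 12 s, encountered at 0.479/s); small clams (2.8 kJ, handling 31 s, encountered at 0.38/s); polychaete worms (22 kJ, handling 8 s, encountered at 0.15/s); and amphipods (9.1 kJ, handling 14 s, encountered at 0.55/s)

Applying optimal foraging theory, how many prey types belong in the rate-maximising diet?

E/h in descending order: polychaete worms 2.75, isopods 1.75, amphipods 0.65, snails 0.383, small clams 0.0903 kJ/s. The optimal diet is the largest prefix of this list for which every included type satisfies E_i/h_i > R on the types above it.
Rate on top 1: 1.5. isopods: 1.75 > 1.5 → include.
Rate on top 2: 1.681. amphipods: 0.65 < 1.681 → exclude; stop.
Optimal diet: polychaete worms, isopods — 2 of 5 types.

2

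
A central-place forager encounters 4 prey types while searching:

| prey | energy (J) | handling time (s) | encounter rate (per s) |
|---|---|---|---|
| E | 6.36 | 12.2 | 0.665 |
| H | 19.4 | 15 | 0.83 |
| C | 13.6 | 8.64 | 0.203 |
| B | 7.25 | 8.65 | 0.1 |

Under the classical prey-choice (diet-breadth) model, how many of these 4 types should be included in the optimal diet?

E/h in descending order: C 1.57, H 1.29, B 0.838, E 0.521 J/s. The optimal diet is the largest prefix of this list for which every included type satisfies E_i/h_i > R on the types above it.
Rate on top 1: 1.002. H: 1.29 > 1.002 → include.
Rate on top 2: 1.241. B: 0.838 < 1.241 → exclude; stop.
Optimal diet: C, H — 2 of 4 types.

2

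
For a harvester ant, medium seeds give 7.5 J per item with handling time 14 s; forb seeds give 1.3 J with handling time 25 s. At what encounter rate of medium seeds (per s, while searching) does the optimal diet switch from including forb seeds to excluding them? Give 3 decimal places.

0.008 per s

Drop forb seeds once their profitability E₂/h₂ falls below the rate achievable on medium seeds alone: E₂/h₂ = λE₁/(1 + λh₁).
Solve for λ: λE₁h₂ = E₂(1 + λh₁) → λ(E₁h₂ − E₂h₁) = E₂ → λ = E₂/(E₁h₂ − E₂h₁).
λ = 1.3/(7.5×25 − 1.3×14) = 1.3/169.3 = 0.007679 per s.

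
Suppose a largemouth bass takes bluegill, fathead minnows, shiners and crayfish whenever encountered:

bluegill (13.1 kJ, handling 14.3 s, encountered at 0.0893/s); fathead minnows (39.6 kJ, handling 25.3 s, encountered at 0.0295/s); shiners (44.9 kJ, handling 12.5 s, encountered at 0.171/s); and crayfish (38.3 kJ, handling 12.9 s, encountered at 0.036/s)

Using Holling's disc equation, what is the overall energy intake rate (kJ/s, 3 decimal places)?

R = Σλ_iE_i / (1 + Σλ_ih_i)
Numerator: 0.0893×13.1 + 0.0295×39.6 + 0.171×44.9 + 0.036×38.3 = 11.39
Denominator: 1 + 0.0893×14.3 + 0.0295×25.3 + 0.171×12.5 + 0.036×12.9 = 5.625
R = 11.39/5.625 = 2.026 kJ/s

2.026 kJ/s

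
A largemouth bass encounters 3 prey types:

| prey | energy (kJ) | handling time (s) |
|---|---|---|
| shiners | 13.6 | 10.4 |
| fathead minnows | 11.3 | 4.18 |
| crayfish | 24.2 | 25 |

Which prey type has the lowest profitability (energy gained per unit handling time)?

crayfish

Profitability E/h (kJ/s): shiners = 13.6/10.4 = 1.31, fathead minnows = 11.3/4.18 = 2.7, crayfish = 24.2/25 = 0.968.
Ranked: fathead minnows > shiners > crayfish.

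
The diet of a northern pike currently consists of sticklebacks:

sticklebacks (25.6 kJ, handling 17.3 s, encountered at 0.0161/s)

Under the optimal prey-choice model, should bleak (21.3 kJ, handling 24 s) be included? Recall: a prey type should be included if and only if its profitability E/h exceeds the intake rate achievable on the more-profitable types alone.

On sticklebacks alone, R = ΣλE/(1+Σλh) = 0.4122/1.279 = 0.3224 kJ/s.
bleak: E/h = 21.3/24 = 0.8875 kJ/s.
0.8875 > 0.3224, so adding bleak raises the average — include it.

Yes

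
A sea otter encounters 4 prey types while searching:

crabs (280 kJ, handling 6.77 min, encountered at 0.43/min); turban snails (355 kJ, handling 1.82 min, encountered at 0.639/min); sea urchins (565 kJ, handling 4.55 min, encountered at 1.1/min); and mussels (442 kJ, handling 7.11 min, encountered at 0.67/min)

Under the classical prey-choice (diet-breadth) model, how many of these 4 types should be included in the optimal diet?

2

E/h in descending order: turban snails 195, sea urchins 124, mussels 62.2, crabs 41.4 kJ/min. The optimal diet is the largest prefix of this list for which every included type satisfies E_i/h_i > R on the types above it.
Rate on top 1: 104.9. sea urchins: 124 > 104.9 → include.
Rate on top 2: 118.4. mussels: 62.2 < 118.4 → exclude; stop.
Optimal diet: turban snails, sea urchins — 2 of 4 types.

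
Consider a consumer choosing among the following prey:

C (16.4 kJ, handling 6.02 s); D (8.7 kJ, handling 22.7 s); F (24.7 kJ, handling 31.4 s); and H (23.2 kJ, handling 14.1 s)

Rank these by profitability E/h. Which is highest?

Profitability E/h (kJ/s): C = 16.4/6.02 = 2.72, D = 8.7/22.7 = 0.383, F = 24.7/31.4 = 0.787, H = 23.2/14.1 = 1.65.
Ranked: C > H > F > D.

C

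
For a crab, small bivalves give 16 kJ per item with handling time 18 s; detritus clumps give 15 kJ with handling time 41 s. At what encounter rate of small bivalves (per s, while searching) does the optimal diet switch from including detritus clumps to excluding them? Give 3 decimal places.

0.039 per s

Drop detritus clumps once their profitability E₂/h₂ falls below the rate achievable on small bivalves alone: E₂/h₂ = λE₁/(1 + λh₁).
Solve for λ: λE₁h₂ = E₂(1 + λh₁) → λ(E₁h₂ − E₂h₁) = E₂ → λ = E₂/(E₁h₂ − E₂h₁).
λ = 15/(16×41 − 15×18) = 15/386 = 0.03886 per s.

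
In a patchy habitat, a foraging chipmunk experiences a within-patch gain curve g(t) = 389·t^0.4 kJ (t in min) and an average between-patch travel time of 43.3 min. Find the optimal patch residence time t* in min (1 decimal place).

28.9 min

By the marginal value theorem, leave when the instantaneous gain rate g'(t) equals the habitat-wide average g(t)/(T + t).
g'(t) = 0.4·389·t^-0.6. Setting 0.4·389·t^-0.6 = 389·t^0.4/(43.3+t) gives 0.4(43.3+t) = t, so 0.60·t = 0.4×43.3.
t* = 0.4×43.3/0.60 = 28.87 min.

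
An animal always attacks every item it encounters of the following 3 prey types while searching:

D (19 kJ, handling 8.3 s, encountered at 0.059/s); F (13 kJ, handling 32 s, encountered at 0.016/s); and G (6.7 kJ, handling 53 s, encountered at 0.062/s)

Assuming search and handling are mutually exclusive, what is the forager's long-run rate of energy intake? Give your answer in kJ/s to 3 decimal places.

0.330 kJ/s

R = Σλ_iE_i / (1 + Σλ_ih_i)
Numerator: 0.059×19 + 0.016×13 + 0.062×6.7 = 1.744
Denominator: 1 + 0.059×8.3 + 0.016×32 + 0.062×53 = 5.288
R = 1.744/5.288 = 0.3299 kJ/s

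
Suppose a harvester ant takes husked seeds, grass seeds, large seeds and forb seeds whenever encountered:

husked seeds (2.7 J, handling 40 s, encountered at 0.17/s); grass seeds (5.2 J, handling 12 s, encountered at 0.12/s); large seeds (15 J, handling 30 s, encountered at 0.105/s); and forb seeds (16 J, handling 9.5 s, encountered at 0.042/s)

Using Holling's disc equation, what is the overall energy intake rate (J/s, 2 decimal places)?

0.26 J/s

R = Σλ_iE_i / (1 + Σλ_ih_i)
Numerator: 0.17×2.7 + 0.12×5.2 + 0.105×15 + 0.042×16 = 3.33
Denominator: 1 + 0.17×40 + 0.12×12 + 0.105×30 + 0.042×9.5 = 12.79
R = 3.33/12.79 = 0.2604 J/s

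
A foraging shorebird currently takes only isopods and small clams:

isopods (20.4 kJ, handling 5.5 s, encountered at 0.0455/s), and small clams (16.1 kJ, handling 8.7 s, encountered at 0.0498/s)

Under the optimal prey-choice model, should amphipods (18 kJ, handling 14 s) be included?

On isopods and small clams alone, R = ΣλE/(1+Σλh) = 1.73/1.684 = 1.028 kJ/s.
Profitability of amphipods: 18/14 = 1.286 kJ/s.
1.286 > 1.028, so adding amphipods raises the average — include it.

Yes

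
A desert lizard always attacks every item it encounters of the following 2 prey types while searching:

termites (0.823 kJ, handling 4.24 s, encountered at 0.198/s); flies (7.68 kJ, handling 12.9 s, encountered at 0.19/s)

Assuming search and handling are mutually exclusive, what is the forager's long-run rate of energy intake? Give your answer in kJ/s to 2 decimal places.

R = (0.198×0.823 + 0.19×7.68) / (1 + 0.198×4.24 + 0.19×12.9) = 1.622/4.291 = 0.3781 kJ/s.

0.38 kJ/s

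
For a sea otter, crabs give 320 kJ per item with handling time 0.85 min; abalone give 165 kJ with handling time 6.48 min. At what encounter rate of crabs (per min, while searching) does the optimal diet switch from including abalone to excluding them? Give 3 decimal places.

0.085 per min

At the threshold, the rate on crabs alone equals the profitability of abalone: λ·320/(1 + λ·0.85) = 165/6.48 = 25.46.
Rearranging, λ(320 − 25.46×0.85) = 25.46, so λ = 25.46/298.4 = 0.08534 per min.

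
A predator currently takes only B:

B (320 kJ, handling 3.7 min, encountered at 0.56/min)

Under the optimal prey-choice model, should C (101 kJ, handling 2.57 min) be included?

No

Current rate: (0.56×320)/(1 + 0.56×3.7) = 58.33 kJ/min.
Profitability of C: 101/2.57 = 39.3 kJ/min.
Since 39.3 < R, time spent handling C is better spent searching.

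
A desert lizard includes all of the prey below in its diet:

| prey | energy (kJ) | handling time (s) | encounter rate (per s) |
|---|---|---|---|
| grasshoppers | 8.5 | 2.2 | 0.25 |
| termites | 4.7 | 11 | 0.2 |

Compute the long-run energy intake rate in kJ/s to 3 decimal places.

0.817 kJ/s

R = (0.25×8.5 + 0.2×4.7) / (1 + 0.25×2.2 + 0.2×11) = 3.065/3.75 = 0.8173 kJ/s.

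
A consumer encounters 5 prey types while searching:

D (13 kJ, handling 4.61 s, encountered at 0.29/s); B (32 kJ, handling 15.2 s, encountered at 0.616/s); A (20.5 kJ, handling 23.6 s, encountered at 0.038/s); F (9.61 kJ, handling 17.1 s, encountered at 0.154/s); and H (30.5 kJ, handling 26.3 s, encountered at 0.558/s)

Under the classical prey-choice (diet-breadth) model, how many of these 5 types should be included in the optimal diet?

2

Rank by E/h (kJ/s): D 2.82, B 2.11, H 1.16, A 0.869, F 0.562. Include each in turn until the next type's E/h falls below the running intake rate.
Rate on top 1: 1.613. B: 2.11 > 1.613 → include.
Rate on top 2: 2.007. H: 1.16 < 2.007 → exclude; stop.
Optimal diet: D, B — 2 of 5 types.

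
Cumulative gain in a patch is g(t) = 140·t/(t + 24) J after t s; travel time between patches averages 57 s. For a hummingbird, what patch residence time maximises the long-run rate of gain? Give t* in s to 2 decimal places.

36.99 s

By the marginal value theorem, leave when the instantaneous gain rate g'(t) equals the habitat-wide average g(t)/(T + t).
g'(t) = 140·24/(t + 24)². Setting 140·24/(t+24)² = 140t/[(t+24)(57+t)] gives 24(57+t) = t(t+24), so t² = 24×57 = 1368.
t* = √1368 = 36.99 s.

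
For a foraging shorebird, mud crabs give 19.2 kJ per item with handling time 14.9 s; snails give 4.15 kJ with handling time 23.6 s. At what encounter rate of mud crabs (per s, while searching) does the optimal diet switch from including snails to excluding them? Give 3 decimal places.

0.011 per s

Drop snails once their profitability E₂/h₂ falls below the rate achievable on mud crabs alone: E₂/h₂ = λE₁/(1 + λh₁).
Solve for λ: λE₁h₂ = E₂(1 + λh₁) → λ(E₁h₂ − E₂h₁) = E₂ → λ = E₂/(E₁h₂ − E₂h₁).
λ = 4.15/(19.2×23.6 − 4.15×14.9) = 4.15/391.3 = 0.01061 per s.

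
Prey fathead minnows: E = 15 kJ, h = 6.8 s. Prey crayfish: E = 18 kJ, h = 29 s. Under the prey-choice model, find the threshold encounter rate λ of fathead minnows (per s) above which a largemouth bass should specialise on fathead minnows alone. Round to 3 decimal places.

The zero-one rule: include crayfish iff E₂/h₂ > λE₁/(1+λh₁). Equality gives the switch point.
λE₁h₂ = E₂ + λE₂h₁ ⇒ λ = E₂/(E₁h₂ − E₂h₁) = 18/(435 − 122.4) = 0.05758 per s.

0.058 per s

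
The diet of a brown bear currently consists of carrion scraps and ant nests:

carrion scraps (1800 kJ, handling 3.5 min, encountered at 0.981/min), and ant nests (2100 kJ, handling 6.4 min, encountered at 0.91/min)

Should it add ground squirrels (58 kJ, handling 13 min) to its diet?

Intake rate on the current diet: R = (0.981×1800 + 0.91×2100) / (1 + 0.981×3.5 + 0.91×6.4) = 3677/10.26 = 358.4 kJ/min.
Profitability of ground squirrels: 58/13 = 4.462 kJ/min.
4.462 < 358.4, so adding ground squirrels would lower the average — exclude it.

No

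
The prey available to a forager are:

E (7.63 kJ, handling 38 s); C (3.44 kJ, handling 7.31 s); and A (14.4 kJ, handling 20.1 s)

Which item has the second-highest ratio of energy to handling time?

Profitability E/h (kJ/s): E = 7.63/38 = 0.201, C = 3.44/7.31 = 0.471, A = 14.4/20.1 = 0.716.
Ranked: A > C > E.

C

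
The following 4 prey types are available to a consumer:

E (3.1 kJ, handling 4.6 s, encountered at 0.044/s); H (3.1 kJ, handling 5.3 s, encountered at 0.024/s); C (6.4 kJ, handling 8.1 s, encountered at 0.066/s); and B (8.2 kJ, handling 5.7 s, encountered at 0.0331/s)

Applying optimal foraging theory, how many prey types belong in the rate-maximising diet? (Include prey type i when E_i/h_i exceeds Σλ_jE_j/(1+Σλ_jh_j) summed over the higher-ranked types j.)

4

E/h in descending order: B 1.44, C 0.79, E 0.674, H 0.585 kJ/s. The optimal diet is the largest prefix of this list for which every included type satisfies E_i/h_i > R on the types above it.
Rate on top 1: 0.2283. C: 0.79 > 0.2283 → include.
Rate on top 2: 0.4026. E: 0.674 > 0.4026 → include.
Rate on top 3: 0.4311. H: 0.585 > 0.4311 → include.
Optimal diet: B, C, E, H — 4 of 4 types.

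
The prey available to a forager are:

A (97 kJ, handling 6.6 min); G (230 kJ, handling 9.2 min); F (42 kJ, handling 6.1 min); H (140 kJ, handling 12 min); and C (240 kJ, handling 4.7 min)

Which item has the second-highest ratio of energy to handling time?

G

Profitability E/h (kJ/min): A = 97/6.6 = 14.7, G = 230/9.2 = 25, F = 42/6.1 = 6.89, H = 140/12 = 11.7, C = 240/4.7 = 51.1.
Ranked: C > G > A > H > F.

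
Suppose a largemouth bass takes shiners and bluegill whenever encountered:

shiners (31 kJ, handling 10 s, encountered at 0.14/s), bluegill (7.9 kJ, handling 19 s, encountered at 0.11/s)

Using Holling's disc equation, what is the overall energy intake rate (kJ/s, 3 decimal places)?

1.160 kJ/s

R = (0.14×31 + 0.11×7.9) / (1 + 0.14×10 + 0.11×19) = 5.209/4.49 = 1.16 kJ/s.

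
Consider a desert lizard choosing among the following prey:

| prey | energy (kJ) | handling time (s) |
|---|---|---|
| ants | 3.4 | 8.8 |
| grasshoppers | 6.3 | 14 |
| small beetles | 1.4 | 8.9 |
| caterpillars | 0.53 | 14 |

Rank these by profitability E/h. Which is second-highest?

Profitability E/h (kJ/s): ants = 3.4/8.8 = 0.386, grasshoppers = 6.3/14 = 0.45, small beetles = 1.4/8.9 = 0.157, caterpillars = 0.53/14 = 0.0379.
Ranked: grasshoppers > ants > small beetles > caterpillars.

ants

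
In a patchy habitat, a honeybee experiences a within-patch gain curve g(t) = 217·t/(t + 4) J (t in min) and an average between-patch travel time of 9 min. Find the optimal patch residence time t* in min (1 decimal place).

Optimal t* satisfies g'(t*) = g(t*)/(T + t*).
g'(t) = 217·4/(t + 4)². Setting 217·4/(t+4)² = 217t/[(t+4)(9+t)] gives 4(9+t) = t(t+4), so t² = 4×9 = 36.
t* = √36 = 6 min.

6.0 min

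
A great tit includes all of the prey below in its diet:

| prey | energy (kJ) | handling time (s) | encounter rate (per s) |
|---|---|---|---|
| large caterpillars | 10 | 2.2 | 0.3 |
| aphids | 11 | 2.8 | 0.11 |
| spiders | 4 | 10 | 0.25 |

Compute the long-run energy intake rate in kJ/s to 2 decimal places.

R = Σλ_iE_i / (1 + Σλ_ih_i)
Numerator: 0.3×10 + 0.11×11 + 0.25×4 = 5.21
Denominator: 1 + 0.3×2.2 + 0.11×2.8 + 0.25×10 = 4.468
R = 5.21/4.468 = 1.166 kJ/s

1.17 kJ/s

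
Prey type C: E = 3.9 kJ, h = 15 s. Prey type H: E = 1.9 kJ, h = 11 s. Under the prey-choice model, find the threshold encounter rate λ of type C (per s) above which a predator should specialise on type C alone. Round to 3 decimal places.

0.132 per s

At the threshold, the rate on type C alone equals the profitability of type H: λ·3.9/(1 + λ·15) = 1.9/11 = 0.1727.
Rearranging, λ(3.9 − 0.1727×15) = 0.1727, so λ = 0.1727/1.309 = 0.1319 per s.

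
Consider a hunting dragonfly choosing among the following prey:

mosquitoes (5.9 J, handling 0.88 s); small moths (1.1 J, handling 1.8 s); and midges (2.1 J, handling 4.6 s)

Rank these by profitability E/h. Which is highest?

Profitability E/h (J/s): mosquitoes = 5.9/0.88 = 6.7, small moths = 1.1/1.8 = 0.611, midges = 2.1/4.6 = 0.457.
Ranked: mosquitoes > small moths > midges.

mosquitoes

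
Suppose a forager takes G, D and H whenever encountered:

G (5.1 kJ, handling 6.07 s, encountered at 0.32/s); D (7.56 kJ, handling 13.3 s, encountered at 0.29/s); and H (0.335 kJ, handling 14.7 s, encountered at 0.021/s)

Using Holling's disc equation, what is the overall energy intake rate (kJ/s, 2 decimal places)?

0.54 kJ/s

R = Σλ_iE_i / (1 + Σλ_ih_i)
Numerator: 0.32×5.1 + 0.29×7.56 + 0.021×0.335 = 3.831
Denominator: 1 + 0.32×6.07 + 0.29×13.3 + 0.021×14.7 = 7.108
R = 3.831/7.108 = 0.539 kJ/s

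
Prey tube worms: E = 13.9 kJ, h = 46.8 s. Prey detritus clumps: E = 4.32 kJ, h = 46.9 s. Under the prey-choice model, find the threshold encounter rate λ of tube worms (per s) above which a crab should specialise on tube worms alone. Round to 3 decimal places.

0.010 per s

Drop detritus clumps once their profitability E₂/h₂ falls below the rate achievable on tube worms alone: E₂/h₂ = λE₁/(1 + λh₁).
Solve for λ: λE₁h₂ = E₂(1 + λh₁) → λ(E₁h₂ − E₂h₁) = E₂ → λ = E₂/(E₁h₂ − E₂h₁).
λ = 4.32/(13.9×46.9 − 4.32×46.8) = 4.32/449.7 = 0.009606 per s.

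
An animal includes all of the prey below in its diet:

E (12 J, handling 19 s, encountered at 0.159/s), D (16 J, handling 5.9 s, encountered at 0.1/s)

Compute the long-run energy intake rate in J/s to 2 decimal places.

Energy encountered per unit search time: 0.159×12 + 0.1×16 = 3.508 J/s.
Handling time per unit search time: 0.159×19 + 0.1×5.9 = 3.611.
Rate = 3.508/(1 + 3.611) = 0.7608 J/s.

0.76 J/s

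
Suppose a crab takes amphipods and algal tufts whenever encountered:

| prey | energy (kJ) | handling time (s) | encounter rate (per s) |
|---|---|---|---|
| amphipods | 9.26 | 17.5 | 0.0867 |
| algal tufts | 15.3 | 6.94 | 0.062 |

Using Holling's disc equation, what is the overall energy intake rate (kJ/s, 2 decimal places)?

0.59 kJ/s

R = Σλ_iE_i / (1 + Σλ_ih_i)
Numerator: 0.0867×9.26 + 0.062×15.3 = 1.751
Denominator: 1 + 0.0867×17.5 + 0.062×6.94 = 2.948
R = 1.751/2.948 = 0.5942 kJ/s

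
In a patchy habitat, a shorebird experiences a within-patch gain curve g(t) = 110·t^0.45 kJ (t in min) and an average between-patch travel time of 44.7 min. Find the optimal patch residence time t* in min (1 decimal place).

Maximise g(t)/(T+t): set derivative to zero → g'(t)(T+t) = g(t).
g'(t) = 0.45·110·t^-0.55. Setting 0.45·110·t^-0.55 = 110·t^0.45/(44.7+t) gives 0.45(44.7+t) = t, so 0.55·t = 0.45×44.7.
t* = 0.45×44.7/0.55 = 36.57 min.

36.6 min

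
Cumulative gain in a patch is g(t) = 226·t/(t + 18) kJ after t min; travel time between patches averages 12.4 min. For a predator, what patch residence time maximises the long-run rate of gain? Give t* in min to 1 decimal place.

Maximise g(t)/(T+t): set derivative to zero → g'(t)(T+t) = g(t).
g'(t) = 226·18/(t + 18)². Setting 226·18/(t+18)² = 226t/[(t+18)(12.4+t)] gives 18(12.4+t) = t(t+18), so t² = 18×12.4 = 223.2.
t* = √223.2 = 14.94 min.

14.9 min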